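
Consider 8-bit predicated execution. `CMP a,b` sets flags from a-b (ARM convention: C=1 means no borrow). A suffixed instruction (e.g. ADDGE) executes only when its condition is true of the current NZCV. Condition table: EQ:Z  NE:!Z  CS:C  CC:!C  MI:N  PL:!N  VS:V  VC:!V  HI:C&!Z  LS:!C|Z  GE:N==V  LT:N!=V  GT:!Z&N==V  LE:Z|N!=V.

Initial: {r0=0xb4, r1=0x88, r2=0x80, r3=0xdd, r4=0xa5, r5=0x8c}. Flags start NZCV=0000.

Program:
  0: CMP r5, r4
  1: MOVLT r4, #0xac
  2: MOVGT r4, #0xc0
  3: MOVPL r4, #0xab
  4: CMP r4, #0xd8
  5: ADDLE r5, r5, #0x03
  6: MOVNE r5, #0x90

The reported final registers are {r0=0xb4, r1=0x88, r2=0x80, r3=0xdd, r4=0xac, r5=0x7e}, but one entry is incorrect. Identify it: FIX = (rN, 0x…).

0: ✓ CMP  NZCV=1000
1: ✓ MOVLT  r4←0xac
2: · MOVGT
3: · MOVPL
4: ✓ CMP  NZCV=1000
5: ✓ ADDLE  r5←0x8f
6: ✓ MOVNE  r5←0x90

FIX = (r5, 0x90)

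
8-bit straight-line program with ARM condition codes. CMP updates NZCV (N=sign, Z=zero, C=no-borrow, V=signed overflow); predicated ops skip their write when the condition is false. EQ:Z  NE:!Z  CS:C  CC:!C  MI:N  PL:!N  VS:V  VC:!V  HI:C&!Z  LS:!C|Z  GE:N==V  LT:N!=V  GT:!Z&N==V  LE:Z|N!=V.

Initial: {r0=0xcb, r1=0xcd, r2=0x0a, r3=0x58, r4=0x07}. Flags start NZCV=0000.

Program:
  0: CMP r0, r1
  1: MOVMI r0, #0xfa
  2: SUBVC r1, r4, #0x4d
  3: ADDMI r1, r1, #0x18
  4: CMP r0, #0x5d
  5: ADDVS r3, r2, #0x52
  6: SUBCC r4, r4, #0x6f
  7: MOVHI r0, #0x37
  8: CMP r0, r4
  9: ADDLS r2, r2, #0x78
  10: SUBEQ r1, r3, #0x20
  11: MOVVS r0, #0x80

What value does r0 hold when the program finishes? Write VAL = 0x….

[0] flags=1000 → (cmp)
[1] flags=1000 MI?T → r0=0xfa
[2] flags=1000 VC?T → r1=0xba
[3] flags=1000 MI?T → r1=0xd2
[4] flags=1010 → (cmp)
[5] flags=1010 VS?F → skip
[6] flags=1010 CC?F → skip
[7] flags=1010 HI?T → r0=0x37
[8] flags=0010 → (cmp)
[9] flags=0010 LS?F → skip
[10] flags=0010 EQ?F → skip
[11] flags=0010 VS?F → skip

VAL = 0x37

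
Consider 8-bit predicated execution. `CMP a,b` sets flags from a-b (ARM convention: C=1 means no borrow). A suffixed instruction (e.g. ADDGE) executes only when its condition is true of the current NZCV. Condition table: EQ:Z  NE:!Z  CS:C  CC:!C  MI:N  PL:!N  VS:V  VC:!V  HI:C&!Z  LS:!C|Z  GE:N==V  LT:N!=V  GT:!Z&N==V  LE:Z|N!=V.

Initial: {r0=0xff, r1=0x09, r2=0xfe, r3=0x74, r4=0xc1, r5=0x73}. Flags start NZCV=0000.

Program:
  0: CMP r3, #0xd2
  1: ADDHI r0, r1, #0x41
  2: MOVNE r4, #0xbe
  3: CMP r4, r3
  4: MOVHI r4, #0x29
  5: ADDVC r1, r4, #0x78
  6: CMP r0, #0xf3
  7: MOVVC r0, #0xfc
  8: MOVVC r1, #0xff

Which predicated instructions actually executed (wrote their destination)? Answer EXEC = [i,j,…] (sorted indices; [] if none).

[0] flags=1001 → (cmp)
[1] flags=1001 HI?F → skip
[2] flags=1001 NE?T → r4=0xbe
[3] flags=0011 → (cmp)
[4] flags=0011 HI?T → r4=0x29
[5] flags=0011 VC?F → skip
[6] flags=0010 → (cmp)
[7] flags=0010 VC?T → r0=0xfc
[8] flags=0010 VC?T → r1=0xff

EXEC = [2,4,7,8]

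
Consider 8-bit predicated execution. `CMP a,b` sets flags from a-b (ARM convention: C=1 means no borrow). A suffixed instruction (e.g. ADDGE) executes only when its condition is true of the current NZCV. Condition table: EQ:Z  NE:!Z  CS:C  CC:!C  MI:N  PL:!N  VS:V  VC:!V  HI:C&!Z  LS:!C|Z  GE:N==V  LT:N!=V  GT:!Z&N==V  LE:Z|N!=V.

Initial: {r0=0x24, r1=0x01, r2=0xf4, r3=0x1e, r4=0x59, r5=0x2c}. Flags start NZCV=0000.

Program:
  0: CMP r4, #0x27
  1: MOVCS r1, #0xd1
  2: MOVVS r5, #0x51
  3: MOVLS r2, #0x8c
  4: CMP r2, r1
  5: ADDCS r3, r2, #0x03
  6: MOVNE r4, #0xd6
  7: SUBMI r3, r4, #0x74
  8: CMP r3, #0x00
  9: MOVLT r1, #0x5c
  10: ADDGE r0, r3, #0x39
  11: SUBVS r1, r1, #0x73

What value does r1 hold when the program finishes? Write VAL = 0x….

[0] flags=0010 → (cmp)
[1] flags=0010 CS?T → r1=0xd1
[2] flags=0010 VS?F → skip
[3] flags=0010 LS?F → skip
[4] flags=0010 → (cmp)
[5] flags=0010 CS?T → r3=0xf7
[6] flags=0010 NE?T → r4=0xd6
[7] flags=0010 MI?F → skip
[8] flags=1010 → (cmp)
[9] flags=1010 LT?T → r1=0x5c
[10] flags=1010 GE?F → skip
[11] flags=1010 VS?F → skip

VAL = 0x5c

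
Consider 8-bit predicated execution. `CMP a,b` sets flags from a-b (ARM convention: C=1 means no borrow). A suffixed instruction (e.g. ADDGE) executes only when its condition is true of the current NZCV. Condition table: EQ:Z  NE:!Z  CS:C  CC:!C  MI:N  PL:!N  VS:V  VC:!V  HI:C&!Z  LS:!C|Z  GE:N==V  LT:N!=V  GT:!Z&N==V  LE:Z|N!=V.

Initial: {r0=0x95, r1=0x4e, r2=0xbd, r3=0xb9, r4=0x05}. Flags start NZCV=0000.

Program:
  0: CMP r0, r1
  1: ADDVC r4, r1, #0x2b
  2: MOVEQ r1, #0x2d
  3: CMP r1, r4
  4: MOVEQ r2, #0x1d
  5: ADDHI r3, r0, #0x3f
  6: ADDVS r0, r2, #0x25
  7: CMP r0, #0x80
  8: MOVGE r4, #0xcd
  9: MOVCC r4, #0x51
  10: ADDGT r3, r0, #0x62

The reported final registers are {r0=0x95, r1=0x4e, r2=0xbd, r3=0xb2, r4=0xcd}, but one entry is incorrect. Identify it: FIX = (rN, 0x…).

[0] flags=0011 → (cmp)
[1] flags=0011 VC?F → skip
[2] flags=0011 EQ?F → skip
[3] flags=0010 → (cmp)
[4] flags=0010 EQ?F → skip
[5] flags=0010 HI?T → r3=0xd4
[6] flags=0010 VS?F → skip
[7] flags=0010 → (cmp)
[8] flags=0010 GE?T → r4=0xcd
[9] flags=0010 CC?F → skip
[10] flags=0010 GT?T → r3=0xf7

FIX = (r3, 0xf7)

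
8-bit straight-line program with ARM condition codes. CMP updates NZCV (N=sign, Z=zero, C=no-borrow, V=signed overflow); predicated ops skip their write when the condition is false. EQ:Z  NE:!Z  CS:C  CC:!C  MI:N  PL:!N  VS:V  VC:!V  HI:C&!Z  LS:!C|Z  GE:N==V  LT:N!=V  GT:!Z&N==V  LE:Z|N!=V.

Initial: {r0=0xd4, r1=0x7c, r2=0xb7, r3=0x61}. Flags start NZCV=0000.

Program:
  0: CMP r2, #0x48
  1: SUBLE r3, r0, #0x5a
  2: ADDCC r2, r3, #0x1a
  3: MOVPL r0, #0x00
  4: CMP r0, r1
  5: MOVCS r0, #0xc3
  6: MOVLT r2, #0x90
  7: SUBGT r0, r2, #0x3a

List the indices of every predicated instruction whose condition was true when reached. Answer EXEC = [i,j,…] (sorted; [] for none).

EXEC = [1,3,6]

[0] flags=0011 → (cmp)
[1] flags=0011 LE?T → r3=0x7a
[2] flags=0011 CC?F → skip
[3] flags=0011 PL?T → r0=0x00
[4] flags=1000 → (cmp)
[5] flags=1000 CS?F → skip
[6] flags=1000 LT?T → r2=0x90
[7] flags=1000 GT?F → skip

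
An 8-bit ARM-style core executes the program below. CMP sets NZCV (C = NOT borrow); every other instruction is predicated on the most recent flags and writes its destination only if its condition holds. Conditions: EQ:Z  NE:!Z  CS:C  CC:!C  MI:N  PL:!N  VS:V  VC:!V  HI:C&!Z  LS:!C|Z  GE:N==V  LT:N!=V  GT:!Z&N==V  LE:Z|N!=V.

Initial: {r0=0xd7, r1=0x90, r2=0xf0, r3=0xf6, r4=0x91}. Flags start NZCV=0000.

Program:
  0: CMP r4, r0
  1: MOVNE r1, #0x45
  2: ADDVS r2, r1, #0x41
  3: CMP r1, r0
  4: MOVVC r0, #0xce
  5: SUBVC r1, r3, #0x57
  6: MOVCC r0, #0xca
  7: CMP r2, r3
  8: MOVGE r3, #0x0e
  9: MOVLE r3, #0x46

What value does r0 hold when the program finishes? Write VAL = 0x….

VAL = 0xca

0: ✓ CMP  NZCV=1000
1: ✓ MOVNE  r1←0x45
2: · ADDVS
3: ✓ CMP  NZCV=0000
4: ✓ MOVVC  r0←0xce
5: ✓ SUBVC  r1←0x9f
6: ✓ MOVCC  r0←0xca
7: ✓ CMP  NZCV=1000
8: · MOVGE
9: ✓ MOVLE  r3←0x46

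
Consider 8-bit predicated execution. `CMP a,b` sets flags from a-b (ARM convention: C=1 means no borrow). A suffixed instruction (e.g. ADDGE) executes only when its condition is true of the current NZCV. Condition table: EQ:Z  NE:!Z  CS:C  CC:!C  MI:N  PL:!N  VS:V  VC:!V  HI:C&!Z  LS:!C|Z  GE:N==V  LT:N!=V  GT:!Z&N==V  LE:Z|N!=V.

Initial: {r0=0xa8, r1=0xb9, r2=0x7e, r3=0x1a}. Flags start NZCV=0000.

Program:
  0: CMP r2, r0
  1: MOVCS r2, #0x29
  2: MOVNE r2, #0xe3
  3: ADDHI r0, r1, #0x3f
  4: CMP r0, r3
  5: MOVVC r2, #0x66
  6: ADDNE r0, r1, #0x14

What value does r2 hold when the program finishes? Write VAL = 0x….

[0] flags=1001 → (cmp)
[1] flags=1001 CS?F → skip
[2] flags=1001 NE?T → r2=0xe3
[3] flags=1001 HI?F → skip
[4] flags=1010 → (cmp)
[5] flags=1010 VC?T → r2=0x66
[6] flags=1010 NE?T → r0=0xcd

VAL = 0x66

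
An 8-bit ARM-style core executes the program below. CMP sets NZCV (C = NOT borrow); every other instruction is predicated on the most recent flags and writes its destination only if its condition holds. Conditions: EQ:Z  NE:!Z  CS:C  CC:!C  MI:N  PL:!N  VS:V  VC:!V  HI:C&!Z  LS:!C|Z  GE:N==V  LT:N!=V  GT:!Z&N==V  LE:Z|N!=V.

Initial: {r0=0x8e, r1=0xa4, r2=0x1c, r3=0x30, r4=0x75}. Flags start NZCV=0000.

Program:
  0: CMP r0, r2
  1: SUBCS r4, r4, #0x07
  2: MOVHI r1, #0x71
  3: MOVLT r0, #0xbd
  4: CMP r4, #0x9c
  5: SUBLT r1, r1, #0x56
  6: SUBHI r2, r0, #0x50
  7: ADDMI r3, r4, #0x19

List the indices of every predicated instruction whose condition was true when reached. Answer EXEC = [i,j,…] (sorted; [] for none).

EXEC = [1,2,3,7]

0: ✓ CMP  NZCV=0011
1: ✓ SUBCS  r4←0x6e
2: ✓ MOVHI  r1←0x71
3: ✓ MOVLT  r0←0xbd
4: ✓ CMP  NZCV=1001
5: · SUBLT
6: · SUBHI
7: ✓ ADDMI  r3←0x87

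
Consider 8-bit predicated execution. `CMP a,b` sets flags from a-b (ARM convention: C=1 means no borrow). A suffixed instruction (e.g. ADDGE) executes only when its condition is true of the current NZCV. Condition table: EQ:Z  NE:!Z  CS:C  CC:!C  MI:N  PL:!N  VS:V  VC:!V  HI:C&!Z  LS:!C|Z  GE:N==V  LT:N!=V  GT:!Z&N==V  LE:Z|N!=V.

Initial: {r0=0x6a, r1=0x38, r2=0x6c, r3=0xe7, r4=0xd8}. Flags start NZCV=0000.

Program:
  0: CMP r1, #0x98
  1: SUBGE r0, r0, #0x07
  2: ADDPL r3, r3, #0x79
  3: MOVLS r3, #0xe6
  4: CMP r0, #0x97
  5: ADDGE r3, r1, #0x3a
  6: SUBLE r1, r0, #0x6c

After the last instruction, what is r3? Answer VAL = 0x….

0: ✓ CMP  NZCV=1001
1: ✓ SUBGE  r0←0x63
2: · ADDPL
3: ✓ MOVLS  r3←0xe6
4: ✓ CMP  NZCV=1001
5: ✓ ADDGE  r3←0x72
6: · SUBLE

VAL = 0x72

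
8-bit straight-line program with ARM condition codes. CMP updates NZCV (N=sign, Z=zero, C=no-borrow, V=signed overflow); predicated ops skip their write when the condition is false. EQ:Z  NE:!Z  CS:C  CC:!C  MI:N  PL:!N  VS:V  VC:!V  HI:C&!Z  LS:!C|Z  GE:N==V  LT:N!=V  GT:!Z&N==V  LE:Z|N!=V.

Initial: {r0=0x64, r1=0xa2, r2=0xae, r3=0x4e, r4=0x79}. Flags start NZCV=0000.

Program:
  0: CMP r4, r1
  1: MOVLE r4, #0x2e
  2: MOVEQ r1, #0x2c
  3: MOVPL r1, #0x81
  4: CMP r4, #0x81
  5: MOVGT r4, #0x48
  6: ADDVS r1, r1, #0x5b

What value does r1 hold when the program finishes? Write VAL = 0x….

0: ✓ CMP  NZCV=1001
1: · MOVLE
2: · MOVEQ
3: · MOVPL
4: ✓ CMP  NZCV=1001
5: ✓ MOVGT  r4←0x48
6: ✓ ADDVS  r1←0xfd

VAL = 0xfd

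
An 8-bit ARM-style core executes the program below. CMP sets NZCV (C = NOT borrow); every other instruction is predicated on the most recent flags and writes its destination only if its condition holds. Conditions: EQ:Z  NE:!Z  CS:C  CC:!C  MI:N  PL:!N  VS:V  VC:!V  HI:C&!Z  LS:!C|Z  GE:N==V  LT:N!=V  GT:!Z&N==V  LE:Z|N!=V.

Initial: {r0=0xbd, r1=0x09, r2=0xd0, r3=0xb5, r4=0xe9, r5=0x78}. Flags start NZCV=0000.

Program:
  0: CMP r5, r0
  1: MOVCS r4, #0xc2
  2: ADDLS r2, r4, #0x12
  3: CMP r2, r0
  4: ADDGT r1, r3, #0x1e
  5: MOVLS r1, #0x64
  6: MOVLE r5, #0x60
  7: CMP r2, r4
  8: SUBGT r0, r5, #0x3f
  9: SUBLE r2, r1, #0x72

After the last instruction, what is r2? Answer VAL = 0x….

VAL = 0xfb

[0] flags=1001 → (cmp)
[1] flags=1001 CS?F → skip
[2] flags=1001 LS?T → r2=0xfb
[3] flags=0010 → (cmp)
[4] flags=0010 GT?T → r1=0xd3
[5] flags=0010 LS?F → skip
[6] flags=0010 LE?F → skip
[7] flags=0010 → (cmp)
[8] flags=0010 GT?T → r0=0x39
[9] flags=0010 LE?F → skip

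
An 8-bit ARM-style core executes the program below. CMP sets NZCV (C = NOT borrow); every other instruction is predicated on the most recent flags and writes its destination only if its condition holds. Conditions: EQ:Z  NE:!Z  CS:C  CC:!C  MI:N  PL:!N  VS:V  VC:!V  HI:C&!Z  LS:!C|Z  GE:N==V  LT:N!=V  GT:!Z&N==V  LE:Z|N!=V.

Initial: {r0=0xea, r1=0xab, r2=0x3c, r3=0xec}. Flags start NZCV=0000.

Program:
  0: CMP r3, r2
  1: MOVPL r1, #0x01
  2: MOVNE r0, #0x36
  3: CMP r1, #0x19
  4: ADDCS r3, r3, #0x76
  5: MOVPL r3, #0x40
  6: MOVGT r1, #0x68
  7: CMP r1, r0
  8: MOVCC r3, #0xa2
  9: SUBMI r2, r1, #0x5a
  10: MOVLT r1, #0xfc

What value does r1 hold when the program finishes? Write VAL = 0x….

0: ✓ CMP  NZCV=1010
1: · MOVPL
2: ✓ MOVNE  r0←0x36
3: ✓ CMP  NZCV=1010
4: ✓ ADDCS  r3←0x62
5: · MOVPL
6: · MOVGT
7: ✓ CMP  NZCV=0011
8: · MOVCC
9: · SUBMI
10: ✓ MOVLT  r1←0xfc

VAL = 0xfc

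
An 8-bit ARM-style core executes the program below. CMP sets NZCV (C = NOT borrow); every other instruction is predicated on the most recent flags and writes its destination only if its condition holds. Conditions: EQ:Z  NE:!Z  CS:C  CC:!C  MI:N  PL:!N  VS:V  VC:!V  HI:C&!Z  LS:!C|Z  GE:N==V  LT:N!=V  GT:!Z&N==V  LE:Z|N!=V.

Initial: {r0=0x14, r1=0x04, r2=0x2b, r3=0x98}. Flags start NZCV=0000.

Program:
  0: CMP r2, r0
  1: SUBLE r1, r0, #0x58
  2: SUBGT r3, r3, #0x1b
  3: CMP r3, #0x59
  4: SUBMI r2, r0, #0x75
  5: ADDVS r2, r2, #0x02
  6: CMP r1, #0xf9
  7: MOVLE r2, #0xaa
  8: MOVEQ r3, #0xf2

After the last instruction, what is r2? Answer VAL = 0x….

0: ✓ CMP  NZCV=0010
1: · SUBLE
2: ✓ SUBGT  r3←0x7d
3: ✓ CMP  NZCV=0010
4: · SUBMI
5: · ADDVS
6: ✓ CMP  NZCV=0000
7: · MOVLE
8: · MOVEQ

VAL = 0x2b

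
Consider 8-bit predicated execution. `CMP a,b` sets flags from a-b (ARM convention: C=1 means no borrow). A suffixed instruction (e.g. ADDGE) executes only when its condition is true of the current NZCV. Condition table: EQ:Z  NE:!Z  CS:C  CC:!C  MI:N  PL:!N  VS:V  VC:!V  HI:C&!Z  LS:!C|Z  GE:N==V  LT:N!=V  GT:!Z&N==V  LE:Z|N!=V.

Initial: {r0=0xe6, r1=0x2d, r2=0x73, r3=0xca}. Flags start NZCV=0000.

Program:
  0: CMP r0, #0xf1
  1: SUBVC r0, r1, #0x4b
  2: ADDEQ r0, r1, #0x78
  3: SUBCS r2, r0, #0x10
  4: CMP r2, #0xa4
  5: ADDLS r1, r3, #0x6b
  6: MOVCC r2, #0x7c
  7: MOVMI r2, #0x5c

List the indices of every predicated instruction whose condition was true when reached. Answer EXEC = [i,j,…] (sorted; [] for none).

0: ✓ CMP  NZCV=1000
1: ✓ SUBVC  r0←0xe2
2: · ADDEQ
3: · SUBCS
4: ✓ CMP  NZCV=1001
5: ✓ ADDLS  r1←0x35
6: ✓ MOVCC  r2←0x7c
7: ✓ MOVMI  r2←0x5c

EXEC = [1,5,6,7]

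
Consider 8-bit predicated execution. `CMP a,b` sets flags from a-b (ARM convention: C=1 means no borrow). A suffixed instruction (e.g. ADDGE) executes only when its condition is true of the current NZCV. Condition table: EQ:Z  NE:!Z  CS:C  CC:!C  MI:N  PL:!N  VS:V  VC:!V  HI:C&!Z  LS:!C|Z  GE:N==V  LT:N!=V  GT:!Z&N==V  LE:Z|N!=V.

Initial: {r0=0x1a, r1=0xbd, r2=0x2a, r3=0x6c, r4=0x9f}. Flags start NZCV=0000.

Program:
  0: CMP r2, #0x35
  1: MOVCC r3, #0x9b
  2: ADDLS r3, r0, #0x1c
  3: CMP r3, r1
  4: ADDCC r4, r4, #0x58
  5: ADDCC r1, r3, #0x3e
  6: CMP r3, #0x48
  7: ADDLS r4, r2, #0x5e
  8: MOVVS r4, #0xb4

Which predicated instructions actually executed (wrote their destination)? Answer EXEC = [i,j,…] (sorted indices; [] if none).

0: ✓ CMP  NZCV=1000
1: ✓ MOVCC  r3←0x9b
2: ✓ ADDLS  r3←0x36
3: ✓ CMP  NZCV=0000
4: ✓ ADDCC  r4←0xf7
5: ✓ ADDCC  r1←0x74
6: ✓ CMP  NZCV=1000
7: ✓ ADDLS  r4←0x88
8: · MOVVS

EXEC = [1,2,4,5,7]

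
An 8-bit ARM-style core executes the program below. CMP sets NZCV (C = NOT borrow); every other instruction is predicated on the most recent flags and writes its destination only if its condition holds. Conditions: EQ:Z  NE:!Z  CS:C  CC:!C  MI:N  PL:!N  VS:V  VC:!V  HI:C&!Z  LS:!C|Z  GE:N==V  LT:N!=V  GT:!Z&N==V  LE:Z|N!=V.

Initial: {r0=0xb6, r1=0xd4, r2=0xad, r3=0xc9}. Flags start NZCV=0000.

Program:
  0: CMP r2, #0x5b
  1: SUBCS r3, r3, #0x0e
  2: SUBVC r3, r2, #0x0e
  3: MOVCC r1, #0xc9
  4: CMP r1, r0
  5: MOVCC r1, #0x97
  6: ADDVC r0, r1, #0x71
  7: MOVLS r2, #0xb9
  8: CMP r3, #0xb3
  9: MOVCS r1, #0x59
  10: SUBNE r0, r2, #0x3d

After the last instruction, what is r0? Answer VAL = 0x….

VAL = 0x70

0: ✓ CMP  NZCV=0011
1: ✓ SUBCS  r3←0xbb
2: · SUBVC
3: · MOVCC
4: ✓ CMP  NZCV=0010
5: · MOVCC
6: ✓ ADDVC  r0←0x45
7: · MOVLS
8: ✓ CMP  NZCV=0010
9: ✓ MOVCS  r1←0x59
10: ✓ SUBNE  r0←0x70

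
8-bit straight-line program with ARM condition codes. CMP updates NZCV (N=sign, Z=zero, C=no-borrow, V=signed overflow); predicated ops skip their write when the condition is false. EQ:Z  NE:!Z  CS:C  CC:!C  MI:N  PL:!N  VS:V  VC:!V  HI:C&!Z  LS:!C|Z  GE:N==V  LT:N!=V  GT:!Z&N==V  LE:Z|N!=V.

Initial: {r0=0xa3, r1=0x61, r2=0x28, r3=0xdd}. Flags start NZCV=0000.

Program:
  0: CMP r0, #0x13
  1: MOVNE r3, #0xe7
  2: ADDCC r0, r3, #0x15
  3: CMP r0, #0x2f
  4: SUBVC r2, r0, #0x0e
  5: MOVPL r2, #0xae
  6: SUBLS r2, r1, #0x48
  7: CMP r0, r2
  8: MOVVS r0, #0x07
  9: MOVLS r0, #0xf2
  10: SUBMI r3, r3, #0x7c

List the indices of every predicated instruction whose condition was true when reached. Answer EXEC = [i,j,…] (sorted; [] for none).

EXEC = [1,5,9,10]

[0] flags=1010 → (cmp)
[1] flags=1010 NE?T → r3=0xe7
[2] flags=1010 CC?F → skip
[3] flags=0011 → (cmp)
[4] flags=0011 VC?F → skip
[5] flags=0011 PL?T → r2=0xae
[6] flags=0011 LS?F → skip
[7] flags=1000 → (cmp)
[8] flags=1000 VS?F → skip
[9] flags=1000 LS?T → r0=0xf2
[10] flags=1000 MI?T → r3=0x6b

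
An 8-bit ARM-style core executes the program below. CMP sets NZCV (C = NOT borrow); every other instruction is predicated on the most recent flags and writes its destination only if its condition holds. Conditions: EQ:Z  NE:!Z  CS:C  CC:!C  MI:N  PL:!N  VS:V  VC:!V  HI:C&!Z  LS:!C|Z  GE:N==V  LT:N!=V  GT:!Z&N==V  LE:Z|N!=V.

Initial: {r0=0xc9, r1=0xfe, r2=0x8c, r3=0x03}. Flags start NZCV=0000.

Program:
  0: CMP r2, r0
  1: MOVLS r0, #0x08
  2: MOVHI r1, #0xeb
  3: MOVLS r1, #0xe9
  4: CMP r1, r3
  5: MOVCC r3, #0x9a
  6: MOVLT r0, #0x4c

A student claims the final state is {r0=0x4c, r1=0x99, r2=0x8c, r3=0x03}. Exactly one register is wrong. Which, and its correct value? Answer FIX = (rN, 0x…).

FIX = (r1, 0xe9)

[0] flags=1000 → (cmp)
[1] flags=1000 LS?T → r0=0x08
[2] flags=1000 HI?F → skip
[3] flags=1000 LS?T → r1=0xe9
[4] flags=1010 → (cmp)
[5] flags=1010 CC?F → skip
[6] flags=1010 LT?T → r0=0x4c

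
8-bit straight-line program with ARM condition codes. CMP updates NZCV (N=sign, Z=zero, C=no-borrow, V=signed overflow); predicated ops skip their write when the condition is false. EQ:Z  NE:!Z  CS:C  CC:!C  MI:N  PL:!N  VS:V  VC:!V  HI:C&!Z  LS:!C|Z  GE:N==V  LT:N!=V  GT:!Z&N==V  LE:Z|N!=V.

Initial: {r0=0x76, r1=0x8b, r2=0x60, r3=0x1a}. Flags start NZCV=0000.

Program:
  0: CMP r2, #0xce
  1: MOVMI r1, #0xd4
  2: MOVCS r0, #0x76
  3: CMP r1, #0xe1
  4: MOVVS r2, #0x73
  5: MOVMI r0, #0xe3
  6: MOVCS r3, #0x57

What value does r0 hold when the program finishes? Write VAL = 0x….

0: ✓ CMP  NZCV=1001
1: ✓ MOVMI  r1←0xd4
2: · MOVCS
3: ✓ CMP  NZCV=1000
4: · MOVVS
5: ✓ MOVMI  r0←0xe3
6: · MOVCS

VAL = 0xe3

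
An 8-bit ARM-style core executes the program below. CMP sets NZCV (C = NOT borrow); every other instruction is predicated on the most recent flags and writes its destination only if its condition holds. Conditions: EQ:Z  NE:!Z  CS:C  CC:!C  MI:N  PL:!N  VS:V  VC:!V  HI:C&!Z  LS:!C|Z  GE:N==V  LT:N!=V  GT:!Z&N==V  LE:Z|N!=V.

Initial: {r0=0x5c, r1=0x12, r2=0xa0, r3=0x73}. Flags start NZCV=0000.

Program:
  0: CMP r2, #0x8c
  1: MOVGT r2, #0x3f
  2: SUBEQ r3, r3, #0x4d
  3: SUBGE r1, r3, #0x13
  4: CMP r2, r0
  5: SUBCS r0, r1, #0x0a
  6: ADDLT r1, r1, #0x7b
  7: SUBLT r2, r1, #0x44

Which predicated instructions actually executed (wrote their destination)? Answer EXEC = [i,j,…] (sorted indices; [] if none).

[0] flags=0010 → (cmp)
[1] flags=0010 GT?T → r2=0x3f
[2] flags=0010 EQ?F → skip
[3] flags=0010 GE?T → r1=0x60
[4] flags=1000 → (cmp)
[5] flags=1000 CS?F → skip
[6] flags=1000 LT?T → r1=0xdb
[7] flags=1000 LT?T → r2=0x97

EXEC = [1,3,6,7]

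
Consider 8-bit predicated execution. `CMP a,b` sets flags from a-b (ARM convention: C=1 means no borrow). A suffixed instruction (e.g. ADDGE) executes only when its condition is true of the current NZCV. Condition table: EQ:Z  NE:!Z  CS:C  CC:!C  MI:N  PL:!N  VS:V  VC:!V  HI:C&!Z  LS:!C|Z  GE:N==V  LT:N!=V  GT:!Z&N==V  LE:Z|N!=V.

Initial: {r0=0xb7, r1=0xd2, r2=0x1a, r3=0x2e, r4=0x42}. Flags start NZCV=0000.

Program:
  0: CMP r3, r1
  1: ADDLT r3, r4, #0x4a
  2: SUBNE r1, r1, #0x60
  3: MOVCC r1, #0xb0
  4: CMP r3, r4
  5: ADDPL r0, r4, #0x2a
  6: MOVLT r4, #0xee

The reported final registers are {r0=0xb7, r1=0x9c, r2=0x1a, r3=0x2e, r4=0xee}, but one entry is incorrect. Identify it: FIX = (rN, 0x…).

FIX = (r1, 0xb0)

[0] flags=0000 → (cmp)
[1] flags=0000 LT?F → skip
[2] flags=0000 NE?T → r1=0x72
[3] flags=0000 CC?T → r1=0xb0
[4] flags=1000 → (cmp)
[5] flags=1000 PL?F → skip
[6] flags=1000 LT?T → r4=0xee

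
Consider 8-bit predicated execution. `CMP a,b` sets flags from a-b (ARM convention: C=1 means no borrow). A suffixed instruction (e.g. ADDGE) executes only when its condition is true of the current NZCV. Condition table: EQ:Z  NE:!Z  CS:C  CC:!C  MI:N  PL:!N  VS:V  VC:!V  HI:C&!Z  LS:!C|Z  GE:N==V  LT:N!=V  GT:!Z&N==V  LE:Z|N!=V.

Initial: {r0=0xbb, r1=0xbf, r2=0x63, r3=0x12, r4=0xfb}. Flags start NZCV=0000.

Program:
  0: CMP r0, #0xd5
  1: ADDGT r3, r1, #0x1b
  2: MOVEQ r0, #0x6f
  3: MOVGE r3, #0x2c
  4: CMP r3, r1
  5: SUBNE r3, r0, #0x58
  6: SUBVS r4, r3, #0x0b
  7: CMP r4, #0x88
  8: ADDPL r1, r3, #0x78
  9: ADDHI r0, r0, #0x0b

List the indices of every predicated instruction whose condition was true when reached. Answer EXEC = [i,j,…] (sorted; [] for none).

EXEC = [5,8,9]

0: ✓ CMP  NZCV=1000
1: · ADDGT
2: · MOVEQ
3: · MOVGE
4: ✓ CMP  NZCV=0000
5: ✓ SUBNE  r3←0x63
6: · SUBVS
7: ✓ CMP  NZCV=0010
8: ✓ ADDPL  r1←0xdb
9: ✓ ADDHI  r0←0xc6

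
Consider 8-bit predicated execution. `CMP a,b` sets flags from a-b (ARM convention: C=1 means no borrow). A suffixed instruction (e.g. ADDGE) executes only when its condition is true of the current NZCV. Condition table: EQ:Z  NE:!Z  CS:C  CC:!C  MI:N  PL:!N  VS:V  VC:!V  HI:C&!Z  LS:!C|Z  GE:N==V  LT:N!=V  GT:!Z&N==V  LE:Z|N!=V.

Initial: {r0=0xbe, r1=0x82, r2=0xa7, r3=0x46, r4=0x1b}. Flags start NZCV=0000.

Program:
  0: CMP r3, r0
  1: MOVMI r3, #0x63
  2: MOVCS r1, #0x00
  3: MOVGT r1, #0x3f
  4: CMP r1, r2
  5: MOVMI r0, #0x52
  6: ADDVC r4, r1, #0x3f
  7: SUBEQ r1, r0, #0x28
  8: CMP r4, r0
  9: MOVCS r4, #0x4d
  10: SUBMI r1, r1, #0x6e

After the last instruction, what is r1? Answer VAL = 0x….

VAL = 0xd1

[0] flags=1001 → (cmp)
[1] flags=1001 MI?T → r3=0x63
[2] flags=1001 CS?F → skip
[3] flags=1001 GT?T → r1=0x3f
[4] flags=1001 → (cmp)
[5] flags=1001 MI?T → r0=0x52
[6] flags=1001 VC?F → skip
[7] flags=1001 EQ?F → skip
[8] flags=1000 → (cmp)
[9] flags=1000 CS?F → skip
[10] flags=1000 MI?T → r1=0xd1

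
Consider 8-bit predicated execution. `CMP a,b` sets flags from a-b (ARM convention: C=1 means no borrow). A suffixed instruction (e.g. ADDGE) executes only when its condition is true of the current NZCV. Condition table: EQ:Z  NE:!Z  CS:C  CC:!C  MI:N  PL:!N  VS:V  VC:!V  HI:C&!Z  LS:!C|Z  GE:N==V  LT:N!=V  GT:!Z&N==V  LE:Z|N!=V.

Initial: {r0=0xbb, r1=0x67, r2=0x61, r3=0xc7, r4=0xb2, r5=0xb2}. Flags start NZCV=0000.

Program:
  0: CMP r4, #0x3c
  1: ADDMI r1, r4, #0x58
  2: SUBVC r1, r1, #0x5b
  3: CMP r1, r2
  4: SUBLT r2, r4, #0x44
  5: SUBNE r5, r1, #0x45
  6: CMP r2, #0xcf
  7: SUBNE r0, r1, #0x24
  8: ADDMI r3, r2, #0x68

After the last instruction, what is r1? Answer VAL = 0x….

0: ✓ CMP  NZCV=0011
1: · ADDMI
2: · SUBVC
3: ✓ CMP  NZCV=0010
4: · SUBLT
5: ✓ SUBNE  r5←0x22
6: ✓ CMP  NZCV=1001
7: ✓ SUBNE  r0←0x43
8: ✓ ADDMI  r3←0xc9

VAL = 0x67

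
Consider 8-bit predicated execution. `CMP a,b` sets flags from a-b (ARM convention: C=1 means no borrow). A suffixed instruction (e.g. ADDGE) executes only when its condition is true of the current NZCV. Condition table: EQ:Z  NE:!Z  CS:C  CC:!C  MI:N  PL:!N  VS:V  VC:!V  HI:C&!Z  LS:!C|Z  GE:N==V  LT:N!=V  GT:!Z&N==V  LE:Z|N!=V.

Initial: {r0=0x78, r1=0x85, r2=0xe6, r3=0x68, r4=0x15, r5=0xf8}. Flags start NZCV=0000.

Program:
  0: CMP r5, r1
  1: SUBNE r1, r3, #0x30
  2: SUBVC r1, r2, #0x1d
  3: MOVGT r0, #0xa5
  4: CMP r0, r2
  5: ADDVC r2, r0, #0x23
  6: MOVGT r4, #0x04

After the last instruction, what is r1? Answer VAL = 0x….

[0] flags=0010 → (cmp)
[1] flags=0010 NE?T → r1=0x38
[2] flags=0010 VC?T → r1=0xc9
[3] flags=0010 GT?T → r0=0xa5
[4] flags=1000 → (cmp)
[5] flags=1000 VC?T → r2=0xc8
[6] flags=1000 GT?F → skip

VAL = 0xc9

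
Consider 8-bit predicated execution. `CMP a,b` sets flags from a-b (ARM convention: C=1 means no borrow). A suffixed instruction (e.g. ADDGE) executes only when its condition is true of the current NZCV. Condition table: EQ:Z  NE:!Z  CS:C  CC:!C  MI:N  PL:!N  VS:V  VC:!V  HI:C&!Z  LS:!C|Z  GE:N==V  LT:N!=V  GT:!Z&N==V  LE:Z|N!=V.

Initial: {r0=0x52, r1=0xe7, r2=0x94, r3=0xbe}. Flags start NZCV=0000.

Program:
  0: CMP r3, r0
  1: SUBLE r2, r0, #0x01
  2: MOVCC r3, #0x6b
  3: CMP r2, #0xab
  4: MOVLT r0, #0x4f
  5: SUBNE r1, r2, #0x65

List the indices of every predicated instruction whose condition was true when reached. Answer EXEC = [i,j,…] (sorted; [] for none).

EXEC = [1,5]

0: ✓ CMP  NZCV=0011
1: ✓ SUBLE  r2←0x51
2: · MOVCC
3: ✓ CMP  NZCV=1001
4: · MOVLT
5: ✓ SUBNE  r1←0xec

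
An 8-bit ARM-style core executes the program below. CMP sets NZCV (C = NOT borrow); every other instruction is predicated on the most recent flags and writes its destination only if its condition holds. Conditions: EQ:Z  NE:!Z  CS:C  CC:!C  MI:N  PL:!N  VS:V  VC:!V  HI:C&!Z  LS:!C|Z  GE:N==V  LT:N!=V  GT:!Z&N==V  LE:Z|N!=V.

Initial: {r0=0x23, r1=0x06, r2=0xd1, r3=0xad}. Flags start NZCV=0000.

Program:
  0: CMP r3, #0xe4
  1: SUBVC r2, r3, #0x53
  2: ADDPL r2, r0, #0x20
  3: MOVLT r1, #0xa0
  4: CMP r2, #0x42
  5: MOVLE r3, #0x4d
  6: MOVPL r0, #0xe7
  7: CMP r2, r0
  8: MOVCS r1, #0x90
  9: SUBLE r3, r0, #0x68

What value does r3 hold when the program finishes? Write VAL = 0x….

VAL = 0xad

0: ✓ CMP  NZCV=1000
1: ✓ SUBVC  r2←0x5a
2: · ADDPL
3: ✓ MOVLT  r1←0xa0
4: ✓ CMP  NZCV=0010
5: · MOVLE
6: ✓ MOVPL  r0←0xe7
7: ✓ CMP  NZCV=0000
8: · MOVCS
9: · SUBLE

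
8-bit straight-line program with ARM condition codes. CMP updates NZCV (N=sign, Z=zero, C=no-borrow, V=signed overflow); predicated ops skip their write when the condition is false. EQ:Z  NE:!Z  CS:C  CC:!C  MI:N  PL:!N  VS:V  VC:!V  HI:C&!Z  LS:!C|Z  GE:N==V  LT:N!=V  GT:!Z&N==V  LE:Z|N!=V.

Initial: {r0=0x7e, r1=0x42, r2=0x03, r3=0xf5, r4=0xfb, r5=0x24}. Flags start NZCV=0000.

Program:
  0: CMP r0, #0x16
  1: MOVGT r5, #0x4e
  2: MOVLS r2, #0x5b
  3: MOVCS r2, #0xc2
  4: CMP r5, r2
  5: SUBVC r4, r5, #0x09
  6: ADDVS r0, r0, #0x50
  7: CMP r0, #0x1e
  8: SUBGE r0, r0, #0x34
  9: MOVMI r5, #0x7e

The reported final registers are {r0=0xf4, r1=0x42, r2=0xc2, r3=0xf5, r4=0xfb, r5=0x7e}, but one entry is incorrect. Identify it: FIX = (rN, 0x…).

0: ✓ CMP  NZCV=0010
1: ✓ MOVGT  r5←0x4e
2: · MOVLS
3: ✓ MOVCS  r2←0xc2
4: ✓ CMP  NZCV=1001
5: · SUBVC
6: ✓ ADDVS  r0←0xce
7: ✓ CMP  NZCV=1010
8: · SUBGE
9: ✓ MOVMI  r5←0x7e

FIX = (r0, 0xce)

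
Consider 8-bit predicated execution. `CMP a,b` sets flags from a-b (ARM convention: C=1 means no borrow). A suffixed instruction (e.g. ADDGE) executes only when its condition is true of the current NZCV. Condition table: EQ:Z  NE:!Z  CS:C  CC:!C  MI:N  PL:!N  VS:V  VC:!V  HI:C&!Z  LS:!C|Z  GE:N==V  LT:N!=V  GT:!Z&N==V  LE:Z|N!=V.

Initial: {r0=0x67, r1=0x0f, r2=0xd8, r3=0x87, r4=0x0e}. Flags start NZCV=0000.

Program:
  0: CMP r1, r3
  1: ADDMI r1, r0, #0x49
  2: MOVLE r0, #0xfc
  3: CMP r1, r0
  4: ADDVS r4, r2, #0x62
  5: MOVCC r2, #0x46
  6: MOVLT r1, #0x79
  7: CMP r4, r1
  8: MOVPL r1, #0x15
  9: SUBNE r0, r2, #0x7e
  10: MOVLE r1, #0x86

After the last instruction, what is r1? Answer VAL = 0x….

VAL = 0x86

[0] flags=1001 → (cmp)
[1] flags=1001 MI?T → r1=0xb0
[2] flags=1001 LE?F → skip
[3] flags=0011 → (cmp)
[4] flags=0011 VS?T → r4=0x3a
[5] flags=0011 CC?F → skip
[6] flags=0011 LT?T → r1=0x79
[7] flags=1000 → (cmp)
[8] flags=1000 PL?F → skip
[9] flags=1000 NE?T → r0=0x5a
[10] flags=1000 LE?T → r1=0x86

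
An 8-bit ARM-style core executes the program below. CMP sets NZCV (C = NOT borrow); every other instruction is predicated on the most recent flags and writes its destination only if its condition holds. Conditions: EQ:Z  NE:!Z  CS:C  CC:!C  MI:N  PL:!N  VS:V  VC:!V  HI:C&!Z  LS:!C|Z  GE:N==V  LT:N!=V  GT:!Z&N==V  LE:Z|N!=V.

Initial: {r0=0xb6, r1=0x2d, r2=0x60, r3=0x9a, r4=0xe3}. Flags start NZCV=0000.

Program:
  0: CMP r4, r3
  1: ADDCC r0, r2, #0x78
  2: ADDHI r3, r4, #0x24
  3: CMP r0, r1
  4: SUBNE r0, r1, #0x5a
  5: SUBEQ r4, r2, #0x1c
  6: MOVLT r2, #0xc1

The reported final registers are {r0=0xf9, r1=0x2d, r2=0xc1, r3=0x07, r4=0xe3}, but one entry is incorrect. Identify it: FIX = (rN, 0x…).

0: ✓ CMP  NZCV=0010
1: · ADDCC
2: ✓ ADDHI  r3←0x07
3: ✓ CMP  NZCV=1010
4: ✓ SUBNE  r0←0xd3
5: · SUBEQ
6: ✓ MOVLT  r2←0xc1

FIX = (r0, 0xd3)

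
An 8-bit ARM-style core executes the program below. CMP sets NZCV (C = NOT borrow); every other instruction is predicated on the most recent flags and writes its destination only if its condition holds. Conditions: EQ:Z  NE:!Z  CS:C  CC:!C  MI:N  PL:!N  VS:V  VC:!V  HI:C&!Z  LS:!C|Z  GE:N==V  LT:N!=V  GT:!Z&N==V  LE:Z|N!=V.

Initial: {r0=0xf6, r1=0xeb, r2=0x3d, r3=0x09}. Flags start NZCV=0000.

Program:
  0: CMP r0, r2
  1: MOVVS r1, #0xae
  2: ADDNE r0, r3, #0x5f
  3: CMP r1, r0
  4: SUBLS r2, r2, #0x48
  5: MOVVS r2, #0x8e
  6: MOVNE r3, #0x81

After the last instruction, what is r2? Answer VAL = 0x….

VAL = 0x3d

[0] flags=1010 → (cmp)
[1] flags=1010 VS?F → skip
[2] flags=1010 NE?T → r0=0x68
[3] flags=1010 → (cmp)
[4] flags=1010 LS?F → skip
[5] flags=1010 VS?F → skip
[6] flags=1010 NE?T → r3=0x81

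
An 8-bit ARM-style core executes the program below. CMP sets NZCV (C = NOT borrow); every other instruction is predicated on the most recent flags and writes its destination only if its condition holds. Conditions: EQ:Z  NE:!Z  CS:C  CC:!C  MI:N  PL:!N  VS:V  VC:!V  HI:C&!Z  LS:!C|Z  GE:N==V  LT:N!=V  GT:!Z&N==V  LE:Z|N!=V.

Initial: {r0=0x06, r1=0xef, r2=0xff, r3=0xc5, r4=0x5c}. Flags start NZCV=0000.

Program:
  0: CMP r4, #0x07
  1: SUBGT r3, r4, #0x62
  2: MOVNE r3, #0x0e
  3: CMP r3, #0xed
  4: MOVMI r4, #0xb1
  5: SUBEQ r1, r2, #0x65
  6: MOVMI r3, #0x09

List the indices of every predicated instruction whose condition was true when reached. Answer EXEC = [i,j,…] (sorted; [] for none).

EXEC = [1,2]

[0] flags=0010 → (cmp)
[1] flags=0010 GT?T → r3=0xfa
[2] flags=0010 NE?T → r3=0x0e
[3] flags=0000 → (cmp)
[4] flags=0000 MI?F → skip
[5] flags=0000 EQ?F → skip
[6] flags=0000 MI?F → skip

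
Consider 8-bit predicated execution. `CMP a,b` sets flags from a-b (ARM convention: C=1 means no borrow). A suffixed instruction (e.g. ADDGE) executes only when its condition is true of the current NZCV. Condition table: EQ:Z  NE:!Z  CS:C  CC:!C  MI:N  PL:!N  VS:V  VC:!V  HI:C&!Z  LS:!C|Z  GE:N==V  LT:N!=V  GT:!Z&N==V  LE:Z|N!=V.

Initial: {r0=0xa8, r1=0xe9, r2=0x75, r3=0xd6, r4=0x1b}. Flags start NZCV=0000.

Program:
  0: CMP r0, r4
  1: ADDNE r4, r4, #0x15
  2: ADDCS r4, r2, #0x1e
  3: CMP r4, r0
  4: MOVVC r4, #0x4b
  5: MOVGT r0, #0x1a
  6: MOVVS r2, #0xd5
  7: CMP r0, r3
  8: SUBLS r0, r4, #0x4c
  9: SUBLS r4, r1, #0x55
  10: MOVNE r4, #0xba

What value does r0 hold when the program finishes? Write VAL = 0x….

[0] flags=1010 → (cmp)
[1] flags=1010 NE?T → r4=0x30
[2] flags=1010 CS?T → r4=0x93
[3] flags=1000 → (cmp)
[4] flags=1000 VC?T → r4=0x4b
[5] flags=1000 GT?F → skip
[6] flags=1000 VS?F → skip
[7] flags=1000 → (cmp)
[8] flags=1000 LS?T → r0=0xff
[9] flags=1000 LS?T → r4=0x94
[10] flags=1000 NE?T → r4=0xba

VAL = 0xff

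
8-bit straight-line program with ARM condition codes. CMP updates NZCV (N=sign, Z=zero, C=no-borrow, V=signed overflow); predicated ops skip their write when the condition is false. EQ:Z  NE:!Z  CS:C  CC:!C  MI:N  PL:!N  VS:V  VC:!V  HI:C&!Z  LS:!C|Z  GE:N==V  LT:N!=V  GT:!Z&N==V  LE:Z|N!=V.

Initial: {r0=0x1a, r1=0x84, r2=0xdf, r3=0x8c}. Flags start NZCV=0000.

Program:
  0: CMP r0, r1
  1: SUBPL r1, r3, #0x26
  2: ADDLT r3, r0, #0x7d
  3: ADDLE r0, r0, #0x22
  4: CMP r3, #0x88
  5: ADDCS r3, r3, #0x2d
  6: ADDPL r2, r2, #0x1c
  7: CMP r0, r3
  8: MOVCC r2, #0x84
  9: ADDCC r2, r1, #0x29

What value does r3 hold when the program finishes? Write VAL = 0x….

VAL = 0xb9

0: ✓ CMP  NZCV=1001
1: · SUBPL
2: · ADDLT
3: · ADDLE
4: ✓ CMP  NZCV=0010
5: ✓ ADDCS  r3←0xb9
6: ✓ ADDPL  r2←0xfb
7: ✓ CMP  NZCV=0000
8: ✓ MOVCC  r2←0x84
9: ✓ ADDCC  r2←0xad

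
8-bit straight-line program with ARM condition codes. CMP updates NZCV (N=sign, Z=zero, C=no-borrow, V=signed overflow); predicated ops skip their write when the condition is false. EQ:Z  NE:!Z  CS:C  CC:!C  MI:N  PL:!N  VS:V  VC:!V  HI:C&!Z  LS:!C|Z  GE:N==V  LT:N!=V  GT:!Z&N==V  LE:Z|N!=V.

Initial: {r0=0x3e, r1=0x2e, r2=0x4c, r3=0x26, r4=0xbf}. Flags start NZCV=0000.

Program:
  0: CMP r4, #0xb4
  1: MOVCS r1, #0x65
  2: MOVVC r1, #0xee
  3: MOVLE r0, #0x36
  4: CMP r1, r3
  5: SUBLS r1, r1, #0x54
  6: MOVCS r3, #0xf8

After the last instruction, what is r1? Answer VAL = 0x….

VAL = 0xee

[0] flags=0010 → (cmp)
[1] flags=0010 CS?T → r1=0x65
[2] flags=0010 VC?T → r1=0xee
[3] flags=0010 LE?F → skip
[4] flags=1010 → (cmp)
[5] flags=1010 LS?F → skip
[6] flags=1010 CS?T → r3=0xf8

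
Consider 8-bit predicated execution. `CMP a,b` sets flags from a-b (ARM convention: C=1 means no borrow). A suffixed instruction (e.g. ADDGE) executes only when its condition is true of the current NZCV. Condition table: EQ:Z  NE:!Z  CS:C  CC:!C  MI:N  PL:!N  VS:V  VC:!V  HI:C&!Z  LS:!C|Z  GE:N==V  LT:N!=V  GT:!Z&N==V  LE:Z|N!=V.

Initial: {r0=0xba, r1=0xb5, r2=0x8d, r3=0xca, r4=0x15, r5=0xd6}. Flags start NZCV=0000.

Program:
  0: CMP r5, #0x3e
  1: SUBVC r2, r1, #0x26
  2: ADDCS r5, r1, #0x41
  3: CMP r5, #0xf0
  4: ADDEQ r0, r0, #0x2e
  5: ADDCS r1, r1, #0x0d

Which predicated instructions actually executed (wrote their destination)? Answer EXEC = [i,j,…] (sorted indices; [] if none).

EXEC = [1,2,5]

0: ✓ CMP  NZCV=1010
1: ✓ SUBVC  r2←0x8f
2: ✓ ADDCS  r5←0xf6
3: ✓ CMP  NZCV=0010
4: · ADDEQ
5: ✓ ADDCS  r1←0xc2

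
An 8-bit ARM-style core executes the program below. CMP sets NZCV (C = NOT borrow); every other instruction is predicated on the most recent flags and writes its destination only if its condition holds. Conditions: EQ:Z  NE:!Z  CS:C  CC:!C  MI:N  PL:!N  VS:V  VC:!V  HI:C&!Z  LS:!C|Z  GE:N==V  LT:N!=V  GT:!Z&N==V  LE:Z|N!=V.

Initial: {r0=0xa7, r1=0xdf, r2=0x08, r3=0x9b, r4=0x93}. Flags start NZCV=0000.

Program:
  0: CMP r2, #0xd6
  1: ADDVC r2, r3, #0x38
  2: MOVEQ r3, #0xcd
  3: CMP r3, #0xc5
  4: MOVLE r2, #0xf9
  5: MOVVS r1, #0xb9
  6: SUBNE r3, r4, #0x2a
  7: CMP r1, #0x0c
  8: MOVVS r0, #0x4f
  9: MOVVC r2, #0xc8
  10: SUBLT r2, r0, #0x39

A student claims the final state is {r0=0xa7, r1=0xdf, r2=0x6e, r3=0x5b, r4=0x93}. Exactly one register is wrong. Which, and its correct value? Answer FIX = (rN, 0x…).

0: ✓ CMP  NZCV=0000
1: ✓ ADDVC  r2←0xd3
2: · MOVEQ
3: ✓ CMP  NZCV=1000
4: ✓ MOVLE  r2←0xf9
5: · MOVVS
6: ✓ SUBNE  r3←0x69
7: ✓ CMP  NZCV=1010
8: · MOVVS
9: ✓ MOVVC  r2←0xc8
10: ✓ SUBLT  r2←0x6e

FIX = (r3, 0x69)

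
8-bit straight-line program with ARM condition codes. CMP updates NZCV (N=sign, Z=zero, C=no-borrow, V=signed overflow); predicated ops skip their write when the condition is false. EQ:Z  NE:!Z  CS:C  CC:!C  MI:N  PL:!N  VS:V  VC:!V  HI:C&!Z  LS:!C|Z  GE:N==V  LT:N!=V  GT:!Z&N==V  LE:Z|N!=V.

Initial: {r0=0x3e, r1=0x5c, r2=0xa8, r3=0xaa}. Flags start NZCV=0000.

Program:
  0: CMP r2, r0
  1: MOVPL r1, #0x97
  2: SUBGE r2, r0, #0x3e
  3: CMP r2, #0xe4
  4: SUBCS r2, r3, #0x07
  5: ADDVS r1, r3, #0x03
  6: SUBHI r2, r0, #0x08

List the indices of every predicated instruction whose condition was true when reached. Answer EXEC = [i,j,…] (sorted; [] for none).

EXEC = [1]

0: ✓ CMP  NZCV=0011
1: ✓ MOVPL  r1←0x97
2: · SUBGE
3: ✓ CMP  NZCV=1000
4: · SUBCS
5: · ADDVS
6: · SUBHI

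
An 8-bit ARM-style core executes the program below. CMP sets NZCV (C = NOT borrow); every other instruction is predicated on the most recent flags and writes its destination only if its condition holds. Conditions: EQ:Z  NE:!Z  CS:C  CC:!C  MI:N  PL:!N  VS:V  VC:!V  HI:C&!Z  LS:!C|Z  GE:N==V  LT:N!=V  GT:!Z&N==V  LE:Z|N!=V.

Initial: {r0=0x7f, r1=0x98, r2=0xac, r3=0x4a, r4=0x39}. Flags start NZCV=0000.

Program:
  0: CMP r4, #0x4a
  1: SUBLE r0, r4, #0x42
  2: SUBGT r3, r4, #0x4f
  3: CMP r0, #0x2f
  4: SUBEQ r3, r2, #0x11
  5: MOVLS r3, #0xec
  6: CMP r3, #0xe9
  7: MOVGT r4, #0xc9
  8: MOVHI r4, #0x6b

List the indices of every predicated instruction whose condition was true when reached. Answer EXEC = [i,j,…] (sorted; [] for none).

0: ✓ CMP  NZCV=1000
1: ✓ SUBLE  r0←0xf7
2: · SUBGT
3: ✓ CMP  NZCV=1010
4: · SUBEQ
5: · MOVLS
6: ✓ CMP  NZCV=0000
7: ✓ MOVGT  r4←0xc9
8: · MOVHI

EXEC = [1,7]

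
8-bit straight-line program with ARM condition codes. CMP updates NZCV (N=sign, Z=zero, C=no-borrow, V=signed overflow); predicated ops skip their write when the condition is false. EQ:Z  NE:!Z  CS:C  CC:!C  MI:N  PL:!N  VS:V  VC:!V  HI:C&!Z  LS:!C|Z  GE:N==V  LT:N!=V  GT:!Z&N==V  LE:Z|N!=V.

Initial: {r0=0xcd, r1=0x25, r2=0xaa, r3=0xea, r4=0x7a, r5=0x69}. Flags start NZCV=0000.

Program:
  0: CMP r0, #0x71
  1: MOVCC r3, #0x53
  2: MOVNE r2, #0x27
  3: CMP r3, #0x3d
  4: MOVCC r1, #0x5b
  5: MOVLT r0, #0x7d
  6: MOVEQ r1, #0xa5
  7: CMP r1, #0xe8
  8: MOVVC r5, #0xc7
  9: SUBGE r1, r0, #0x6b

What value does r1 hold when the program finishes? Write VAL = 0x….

[0] flags=0011 → (cmp)
[1] flags=0011 CC?F → skip
[2] flags=0011 NE?T → r2=0x27
[3] flags=1010 → (cmp)
[4] flags=1010 CC?F → skip
[5] flags=1010 LT?T → r0=0x7d
[6] flags=1010 EQ?F → skip
[7] flags=0000 → (cmp)
[8] flags=0000 VC?T → r5=0xc7
[9] flags=0000 GE?T → r1=0x12

VAL = 0x12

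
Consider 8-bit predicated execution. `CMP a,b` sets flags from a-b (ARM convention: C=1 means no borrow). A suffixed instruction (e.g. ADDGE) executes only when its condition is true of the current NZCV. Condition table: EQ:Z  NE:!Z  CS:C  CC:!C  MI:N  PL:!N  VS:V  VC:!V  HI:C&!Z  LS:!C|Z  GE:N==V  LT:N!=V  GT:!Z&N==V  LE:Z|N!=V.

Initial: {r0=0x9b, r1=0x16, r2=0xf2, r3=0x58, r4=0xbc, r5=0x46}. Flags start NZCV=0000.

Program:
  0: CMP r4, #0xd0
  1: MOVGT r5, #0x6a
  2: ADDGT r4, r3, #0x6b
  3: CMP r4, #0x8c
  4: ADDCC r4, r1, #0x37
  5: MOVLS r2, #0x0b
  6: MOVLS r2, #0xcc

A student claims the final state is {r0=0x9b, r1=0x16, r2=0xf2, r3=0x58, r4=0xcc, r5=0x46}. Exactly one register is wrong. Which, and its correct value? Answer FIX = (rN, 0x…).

0: ✓ CMP  NZCV=1000
1: · MOVGT
2: · ADDGT
3: ✓ CMP  NZCV=0010
4: · ADDCC
5: · MOVLS
6: · MOVLS

FIX = (r4, 0xbc)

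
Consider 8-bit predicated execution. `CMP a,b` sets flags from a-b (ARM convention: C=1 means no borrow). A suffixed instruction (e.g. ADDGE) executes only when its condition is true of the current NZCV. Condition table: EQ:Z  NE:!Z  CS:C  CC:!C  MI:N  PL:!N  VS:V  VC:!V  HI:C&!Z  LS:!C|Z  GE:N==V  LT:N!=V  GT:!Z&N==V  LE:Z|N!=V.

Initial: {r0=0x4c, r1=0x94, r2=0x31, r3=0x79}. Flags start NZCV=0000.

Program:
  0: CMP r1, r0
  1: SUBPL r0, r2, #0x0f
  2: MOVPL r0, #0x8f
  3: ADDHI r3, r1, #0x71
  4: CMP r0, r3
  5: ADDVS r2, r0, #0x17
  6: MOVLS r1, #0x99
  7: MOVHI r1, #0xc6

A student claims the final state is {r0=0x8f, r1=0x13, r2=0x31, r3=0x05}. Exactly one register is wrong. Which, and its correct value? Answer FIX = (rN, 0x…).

[0] flags=0011 → (cmp)
[1] flags=0011 PL?T → r0=0x22
[2] flags=0011 PL?T → r0=0x8f
[3] flags=0011 HI?T → r3=0x05
[4] flags=1010 → (cmp)
[5] flags=1010 VS?F → skip
[6] flags=1010 LS?F → skip
[7] flags=1010 HI?T → r1=0xc6

FIX = (r1, 0xc6)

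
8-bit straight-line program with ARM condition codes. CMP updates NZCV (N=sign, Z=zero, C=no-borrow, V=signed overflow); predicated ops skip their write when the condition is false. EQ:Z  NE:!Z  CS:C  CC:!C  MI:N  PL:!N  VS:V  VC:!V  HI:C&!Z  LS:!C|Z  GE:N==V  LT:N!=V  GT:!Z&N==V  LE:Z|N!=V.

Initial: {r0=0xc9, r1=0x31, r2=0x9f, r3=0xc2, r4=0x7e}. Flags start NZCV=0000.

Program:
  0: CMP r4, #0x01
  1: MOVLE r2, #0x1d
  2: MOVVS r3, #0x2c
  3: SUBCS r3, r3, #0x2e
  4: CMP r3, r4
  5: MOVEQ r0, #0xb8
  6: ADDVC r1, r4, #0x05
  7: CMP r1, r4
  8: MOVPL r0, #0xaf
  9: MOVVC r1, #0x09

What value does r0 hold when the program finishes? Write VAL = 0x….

0: ✓ CMP  NZCV=0010
1: · MOVLE
2: · MOVVS
3: ✓ SUBCS  r3←0x94
4: ✓ CMP  NZCV=0011
5: · MOVEQ
6: · ADDVC
7: ✓ CMP  NZCV=1000
8: · MOVPL
9: ✓ MOVVC  r1←0x09

VAL = 0xc9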